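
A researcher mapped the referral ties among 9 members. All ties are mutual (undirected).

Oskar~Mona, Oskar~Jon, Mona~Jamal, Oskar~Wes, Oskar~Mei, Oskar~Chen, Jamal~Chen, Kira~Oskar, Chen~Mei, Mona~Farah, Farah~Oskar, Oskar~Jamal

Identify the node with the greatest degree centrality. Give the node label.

Degrees — Chen:3, Farah:2, Jamal:3, Jon:1, Kira:1, Mei:2, Mona:3, Oskar:8, Wes:1.
The maximum is 8, attained only by Oskar.

Oskar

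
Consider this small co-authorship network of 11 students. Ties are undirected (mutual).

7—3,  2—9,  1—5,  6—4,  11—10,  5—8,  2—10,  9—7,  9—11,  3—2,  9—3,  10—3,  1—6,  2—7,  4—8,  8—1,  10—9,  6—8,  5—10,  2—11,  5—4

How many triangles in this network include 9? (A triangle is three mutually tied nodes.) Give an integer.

9's neighbors: 2, 3, 7, 10, and 11.
Neighbor pairs that are themselves tied: 9–2–3; 9–2–7; 9–2–10; 9–2–11; 9–3–7; 9–3–10; 9–10–11. Each forms one triangle with 9, for 7 in total.

7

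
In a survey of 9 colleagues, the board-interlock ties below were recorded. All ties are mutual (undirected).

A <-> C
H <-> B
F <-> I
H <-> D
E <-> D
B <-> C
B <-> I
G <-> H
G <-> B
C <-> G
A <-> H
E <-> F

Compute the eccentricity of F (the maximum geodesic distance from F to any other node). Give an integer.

4

Distances from F: A:4, B:2, C:3, D:2, E:1, G:3, H:3, I:1.
The largest is 4 (to A), so the eccentricity of F is 4.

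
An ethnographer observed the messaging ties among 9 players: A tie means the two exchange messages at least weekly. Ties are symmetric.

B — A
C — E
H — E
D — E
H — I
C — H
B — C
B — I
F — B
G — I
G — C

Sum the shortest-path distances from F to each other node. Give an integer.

Distances from F: A:2, B:1, C:2, D:4, E:3, G:3, H:3, I:2.
Sum = 2 + 1 + 2 + 4 + 3 + 3 + 3 + 2 = 20.

20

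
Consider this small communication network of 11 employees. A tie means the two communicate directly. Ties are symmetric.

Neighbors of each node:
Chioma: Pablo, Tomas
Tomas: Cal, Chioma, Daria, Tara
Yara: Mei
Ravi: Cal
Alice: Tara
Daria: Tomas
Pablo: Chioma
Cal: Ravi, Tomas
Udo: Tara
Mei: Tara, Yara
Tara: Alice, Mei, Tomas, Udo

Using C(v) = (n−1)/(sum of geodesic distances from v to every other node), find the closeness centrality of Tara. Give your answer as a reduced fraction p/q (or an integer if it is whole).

Distances from Tara: Alice:1, Cal:2, Chioma:2, Daria:2, Mei:1, Pablo:3, Ravi:3, Tomas:1, Udo:1, Yara:2. Sum = 18.
n = 11, so closeness = 10/18 = 5/9.

5/9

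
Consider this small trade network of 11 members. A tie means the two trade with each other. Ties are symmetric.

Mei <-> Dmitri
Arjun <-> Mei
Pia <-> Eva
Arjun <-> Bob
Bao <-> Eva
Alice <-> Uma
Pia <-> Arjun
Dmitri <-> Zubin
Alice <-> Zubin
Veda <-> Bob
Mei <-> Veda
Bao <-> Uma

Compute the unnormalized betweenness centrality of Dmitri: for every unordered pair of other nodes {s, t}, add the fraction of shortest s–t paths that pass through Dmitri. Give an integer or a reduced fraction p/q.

Pairs whose geodesics pass through Dmitri — Uma–Veda: 1; Uma–Mei: 1; Pia–Zubin: 1; Arjun–Zubin: 1; Arjun–Alice: 1; Bob–Zubin: 2/2; Bob–Alice: 2/2; Veda–Zubin: 1; Veda–Alice: 1; Mei–Zubin: 1; Mei–Alice: 1.
All other pairs contribute 0.
Summing the contributions gives betweenness(Dmitri) = 11.

11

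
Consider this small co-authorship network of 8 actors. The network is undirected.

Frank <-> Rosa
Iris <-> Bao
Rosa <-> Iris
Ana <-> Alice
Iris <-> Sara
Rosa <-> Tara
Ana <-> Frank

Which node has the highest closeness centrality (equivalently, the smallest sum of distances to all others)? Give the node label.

Rosa

Farness (sum of distances to all others) for each node — Alice:24, Ana:18, Bao:20, Frank:14, Iris:14, Rosa:12, Sara:20, Tara:18.
The smallest farness is 12, for Rosa, so Rosa has the highest closeness.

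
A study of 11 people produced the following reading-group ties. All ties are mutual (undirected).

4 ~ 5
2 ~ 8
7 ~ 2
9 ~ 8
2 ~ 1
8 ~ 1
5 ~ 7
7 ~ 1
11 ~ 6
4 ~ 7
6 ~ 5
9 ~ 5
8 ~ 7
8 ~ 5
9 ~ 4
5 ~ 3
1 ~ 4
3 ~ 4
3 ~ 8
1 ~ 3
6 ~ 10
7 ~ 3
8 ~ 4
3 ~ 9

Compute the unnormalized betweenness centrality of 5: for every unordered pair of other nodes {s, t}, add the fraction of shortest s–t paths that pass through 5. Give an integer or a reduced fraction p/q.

85/4

Pairs whose geodesics pass through 5 — 10–7: 1; 10–9: 1; 10–2: 2/2; 10–3: 1; 10–4: 1; 10–8: 1; 10–1: 4/4; 11–7: 1; 11–9: 1; 11–2: 2/2; 11–3: 1; 11–4: 1; 11–8: 1; 11–1: 4/4 … (+8 more pairs).
All other pairs contribute 0.
Summing the contributions gives betweenness(5) = 85/4.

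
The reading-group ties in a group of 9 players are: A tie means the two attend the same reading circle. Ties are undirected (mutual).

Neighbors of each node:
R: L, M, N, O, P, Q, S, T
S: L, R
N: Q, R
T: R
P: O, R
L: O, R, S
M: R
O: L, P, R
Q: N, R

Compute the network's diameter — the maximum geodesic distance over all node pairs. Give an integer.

Eccentricity of each node (its greatest distance to any other): L:2, M:2, N:2, O:2, P:2, Q:2, R:1, S:2, T:2.
The maximum eccentricity is 2, realized for instance by the pair L–T via L – R – T. So the diameter is 2.

2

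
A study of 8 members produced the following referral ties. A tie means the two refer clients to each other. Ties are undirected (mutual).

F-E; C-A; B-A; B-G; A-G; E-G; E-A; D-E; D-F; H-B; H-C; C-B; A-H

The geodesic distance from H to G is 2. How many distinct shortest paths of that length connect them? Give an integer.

2

The shortest distance is 2. The length-2 paths are: H–A–G; H–B–G.
That gives 2 distinct shortest paths.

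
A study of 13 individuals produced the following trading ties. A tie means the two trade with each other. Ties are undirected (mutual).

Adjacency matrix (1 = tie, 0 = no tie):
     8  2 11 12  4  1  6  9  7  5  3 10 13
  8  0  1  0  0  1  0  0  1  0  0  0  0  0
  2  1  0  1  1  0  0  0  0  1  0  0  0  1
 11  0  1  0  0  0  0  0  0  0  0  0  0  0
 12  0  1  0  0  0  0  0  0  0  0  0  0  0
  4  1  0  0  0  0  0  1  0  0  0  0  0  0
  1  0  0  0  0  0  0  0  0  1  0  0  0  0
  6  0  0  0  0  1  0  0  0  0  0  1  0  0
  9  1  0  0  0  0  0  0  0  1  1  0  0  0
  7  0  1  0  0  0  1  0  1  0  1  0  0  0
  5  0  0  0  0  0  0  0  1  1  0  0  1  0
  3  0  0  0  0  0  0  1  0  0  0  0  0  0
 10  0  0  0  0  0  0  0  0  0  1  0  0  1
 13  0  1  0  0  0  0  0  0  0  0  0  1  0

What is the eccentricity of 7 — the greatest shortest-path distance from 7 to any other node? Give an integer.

Distances from 7: 1:1, 2:1, 3:5, 4:3, 5:1, 6:4, 8:2, 9:1, 10:2, 11:2, 12:2, 13:2.
The largest is 5 (to 3), so the eccentricity of 7 is 5.

5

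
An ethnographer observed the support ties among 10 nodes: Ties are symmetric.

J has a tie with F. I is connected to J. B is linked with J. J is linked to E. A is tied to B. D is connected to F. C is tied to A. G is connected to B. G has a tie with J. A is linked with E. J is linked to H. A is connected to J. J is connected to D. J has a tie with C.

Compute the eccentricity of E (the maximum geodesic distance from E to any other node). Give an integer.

2

Distances from E: A:1, B:2, C:2, D:2, F:2, G:2, H:2, I:2, J:1.
The largest is 2 (to D, F, G, C, B, I, and H), so the eccentricity of E is 2.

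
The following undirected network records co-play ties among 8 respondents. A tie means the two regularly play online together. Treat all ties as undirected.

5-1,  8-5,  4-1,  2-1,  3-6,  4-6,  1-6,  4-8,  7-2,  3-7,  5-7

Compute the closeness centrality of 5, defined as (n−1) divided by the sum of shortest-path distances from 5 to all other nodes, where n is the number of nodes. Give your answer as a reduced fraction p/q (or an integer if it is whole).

Distances from 5: 1:1, 2:2, 3:2, 4:2, 6:2, 7:1, 8:1. Sum = 11.
n = 8, so closeness = 7/11.

7/11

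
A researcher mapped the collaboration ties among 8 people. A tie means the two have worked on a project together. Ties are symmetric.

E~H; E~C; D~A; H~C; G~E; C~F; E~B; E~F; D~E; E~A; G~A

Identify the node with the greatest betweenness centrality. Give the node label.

Unnormalized betweenness of each node: A:1/2, B:0, C:1/2, D:0, E:16, F:0, G:0, H:0.
E has the largest value, 16, making it the main broker — the node through which the most shortest paths run.

E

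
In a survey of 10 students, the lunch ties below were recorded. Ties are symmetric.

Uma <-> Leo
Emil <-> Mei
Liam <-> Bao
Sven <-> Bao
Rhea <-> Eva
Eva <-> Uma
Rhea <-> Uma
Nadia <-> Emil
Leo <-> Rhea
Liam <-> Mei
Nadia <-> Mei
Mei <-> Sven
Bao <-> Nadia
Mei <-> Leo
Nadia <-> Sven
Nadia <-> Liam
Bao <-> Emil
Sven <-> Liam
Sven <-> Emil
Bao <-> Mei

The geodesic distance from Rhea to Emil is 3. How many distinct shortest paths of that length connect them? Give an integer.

The shortest distance is 3, and the only length-3 path is Rhea–Leo–Mei–Emil. So there is exactly 1 shortest path.

1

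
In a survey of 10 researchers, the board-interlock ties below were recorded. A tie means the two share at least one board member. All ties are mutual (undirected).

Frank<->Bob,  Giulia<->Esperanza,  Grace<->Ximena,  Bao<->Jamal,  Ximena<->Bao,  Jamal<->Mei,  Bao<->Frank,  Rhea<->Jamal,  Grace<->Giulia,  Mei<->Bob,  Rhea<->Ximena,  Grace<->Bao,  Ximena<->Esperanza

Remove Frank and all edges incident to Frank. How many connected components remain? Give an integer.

Frank's neighbors (Bao and Bob) remain reachable from one another through other ties, so the rest of the network stays in one piece.

1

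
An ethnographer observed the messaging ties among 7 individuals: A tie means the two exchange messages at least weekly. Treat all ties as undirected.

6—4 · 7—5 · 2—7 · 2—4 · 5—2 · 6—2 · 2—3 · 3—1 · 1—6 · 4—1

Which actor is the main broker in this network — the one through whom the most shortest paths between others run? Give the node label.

Unnormalized betweenness of each node: 1:1, 2:9, 3:1, 4:1, 5:0, 6:1, 7:0.
2 has the largest value, 9, making it the main broker — the node through which the most shortest paths run.

2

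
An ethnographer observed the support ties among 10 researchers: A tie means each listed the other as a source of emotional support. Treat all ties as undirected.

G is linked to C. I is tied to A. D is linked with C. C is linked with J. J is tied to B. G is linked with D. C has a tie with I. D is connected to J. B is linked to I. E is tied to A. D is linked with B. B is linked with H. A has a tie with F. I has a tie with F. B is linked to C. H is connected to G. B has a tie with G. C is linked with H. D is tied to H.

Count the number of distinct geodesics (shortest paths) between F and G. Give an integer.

The shortest distance is 3. The length-3 paths are: F–I–B–G; F–I–C–G.
That gives 2 distinct shortest paths.

2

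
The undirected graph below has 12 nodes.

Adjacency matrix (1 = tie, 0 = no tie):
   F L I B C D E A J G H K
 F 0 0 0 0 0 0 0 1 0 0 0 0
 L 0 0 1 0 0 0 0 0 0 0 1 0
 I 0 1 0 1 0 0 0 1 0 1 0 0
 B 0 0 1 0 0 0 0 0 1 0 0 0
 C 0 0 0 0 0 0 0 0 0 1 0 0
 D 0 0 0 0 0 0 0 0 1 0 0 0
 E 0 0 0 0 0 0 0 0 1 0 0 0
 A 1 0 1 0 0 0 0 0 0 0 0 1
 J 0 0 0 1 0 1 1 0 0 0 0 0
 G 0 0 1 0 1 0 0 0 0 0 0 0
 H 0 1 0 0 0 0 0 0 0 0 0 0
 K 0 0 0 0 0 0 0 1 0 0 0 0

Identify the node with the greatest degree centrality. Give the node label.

I

Degrees — A:3, B:2, C:1, D:1, E:1, F:1, G:2, H:1, I:4, J:3, K:1, L:2.
The maximum is 4, attained only by I.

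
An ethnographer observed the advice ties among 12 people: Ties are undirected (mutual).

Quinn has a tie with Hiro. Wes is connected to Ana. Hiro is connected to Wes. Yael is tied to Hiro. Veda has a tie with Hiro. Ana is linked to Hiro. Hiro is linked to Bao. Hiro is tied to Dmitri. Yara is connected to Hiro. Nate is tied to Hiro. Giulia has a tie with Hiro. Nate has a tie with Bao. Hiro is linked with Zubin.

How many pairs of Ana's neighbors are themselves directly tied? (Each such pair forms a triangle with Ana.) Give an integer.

Ana's neighbors: Hiro and Wes.
Neighbor pairs that are themselves tied: Ana–Hiro–Wes. Each forms one triangle with Ana, for 1 in total.

1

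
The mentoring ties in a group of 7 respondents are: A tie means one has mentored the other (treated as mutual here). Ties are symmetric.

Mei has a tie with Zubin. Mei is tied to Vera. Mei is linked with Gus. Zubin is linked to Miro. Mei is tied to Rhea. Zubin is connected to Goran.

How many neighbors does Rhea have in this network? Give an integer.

1

Rhea is directly tied to Mei. That is 1 neighbor, so the degree of Rhea is 1.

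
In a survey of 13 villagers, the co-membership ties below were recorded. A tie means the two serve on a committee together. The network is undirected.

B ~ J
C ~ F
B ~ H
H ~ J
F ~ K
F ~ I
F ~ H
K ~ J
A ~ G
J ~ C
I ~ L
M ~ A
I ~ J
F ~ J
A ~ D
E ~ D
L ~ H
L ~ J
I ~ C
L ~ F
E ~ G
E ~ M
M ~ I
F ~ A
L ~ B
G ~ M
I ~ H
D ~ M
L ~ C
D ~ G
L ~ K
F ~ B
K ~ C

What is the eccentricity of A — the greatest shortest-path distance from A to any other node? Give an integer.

2

Distances from A: B:2, C:2, D:1, E:2, F:1, G:1, H:2, I:2, J:2, K:2, L:2, M:1.
The largest is 2 (to E, I, J, K, B, L, C, and H), so the eccentricity of A is 2.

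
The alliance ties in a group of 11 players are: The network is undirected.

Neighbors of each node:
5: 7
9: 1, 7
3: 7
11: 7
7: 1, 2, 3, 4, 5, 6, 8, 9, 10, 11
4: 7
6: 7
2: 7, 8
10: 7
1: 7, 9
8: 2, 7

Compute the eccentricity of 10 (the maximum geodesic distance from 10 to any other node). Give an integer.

2

Distances from 10: 1:2, 2:2, 3:2, 4:2, 5:2, 6:2, 7:1, 8:2, 9:2, 11:2.
The largest is 2 (to 4, 1, 3, 5, 9, 2, 6, 11, and 8), so the eccentricity of 10 is 2.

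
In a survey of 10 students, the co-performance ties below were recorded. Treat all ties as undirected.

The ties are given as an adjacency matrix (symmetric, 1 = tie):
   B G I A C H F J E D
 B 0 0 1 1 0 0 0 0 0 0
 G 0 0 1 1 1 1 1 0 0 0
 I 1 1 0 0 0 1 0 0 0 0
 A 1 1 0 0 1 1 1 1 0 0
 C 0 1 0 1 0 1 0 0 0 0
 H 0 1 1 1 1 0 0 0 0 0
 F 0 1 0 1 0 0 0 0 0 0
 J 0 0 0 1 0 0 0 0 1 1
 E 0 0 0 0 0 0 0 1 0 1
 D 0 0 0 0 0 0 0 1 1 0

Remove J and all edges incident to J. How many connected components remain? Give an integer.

Without J, the remaining ties split the others into: {A, B, C, F, G, H, I}; {D, E}.
That's 2 separate components.

2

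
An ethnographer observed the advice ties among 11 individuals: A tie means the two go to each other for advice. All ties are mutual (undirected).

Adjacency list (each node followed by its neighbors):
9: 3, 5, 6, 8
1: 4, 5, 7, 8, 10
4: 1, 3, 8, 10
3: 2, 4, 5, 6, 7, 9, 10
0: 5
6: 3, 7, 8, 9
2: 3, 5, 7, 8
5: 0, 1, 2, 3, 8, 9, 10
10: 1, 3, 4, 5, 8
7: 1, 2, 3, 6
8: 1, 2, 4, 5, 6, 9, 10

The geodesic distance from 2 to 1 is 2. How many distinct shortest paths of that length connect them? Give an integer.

The shortest distance is 2. The length-2 paths are: 2–7–1; 2–8–1; 2–5–1.
That gives 3 distinct shortest paths.

3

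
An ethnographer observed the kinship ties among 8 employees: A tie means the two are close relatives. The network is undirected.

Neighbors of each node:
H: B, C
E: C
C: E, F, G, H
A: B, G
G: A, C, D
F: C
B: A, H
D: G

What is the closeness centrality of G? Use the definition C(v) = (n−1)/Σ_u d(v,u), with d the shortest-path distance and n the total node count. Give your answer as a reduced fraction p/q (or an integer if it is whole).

Distances from G: A:1, B:2, C:1, D:1, E:2, F:2, H:2. Sum = 11.
n = 8, so closeness = 7/11.

7/11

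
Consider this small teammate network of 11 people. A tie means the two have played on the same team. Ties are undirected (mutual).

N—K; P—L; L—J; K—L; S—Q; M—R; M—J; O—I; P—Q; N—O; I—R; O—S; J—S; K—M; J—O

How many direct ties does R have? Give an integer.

R is directly tied to I and M. That is 2 neighbors, so the degree of R is 2.

2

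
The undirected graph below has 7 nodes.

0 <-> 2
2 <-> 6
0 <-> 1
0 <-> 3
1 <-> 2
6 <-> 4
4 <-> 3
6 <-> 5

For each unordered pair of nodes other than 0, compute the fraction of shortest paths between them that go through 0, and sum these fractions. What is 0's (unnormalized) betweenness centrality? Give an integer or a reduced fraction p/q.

Pairs whose geodesics pass through 0 — 4–1: 1/2; 2–3: 1; 3–1: 1.
All other pairs contribute 0.
Summing the contributions gives betweenness(0) = 5/2.

5/2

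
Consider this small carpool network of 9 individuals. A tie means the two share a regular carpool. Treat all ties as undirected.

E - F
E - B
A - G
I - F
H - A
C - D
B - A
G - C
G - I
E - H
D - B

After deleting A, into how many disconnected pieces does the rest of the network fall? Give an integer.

1

A's neighbors (B, G, and H) remain reachable from one another through other ties, so the rest of the network stays in one piece.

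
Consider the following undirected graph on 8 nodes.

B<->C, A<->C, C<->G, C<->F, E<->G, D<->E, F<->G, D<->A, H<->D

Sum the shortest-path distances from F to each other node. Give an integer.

Distances from F: A:2, B:2, C:1, D:3, E:2, G:1, H:4.
Sum = 2 + 2 + 1 + 3 + 2 + 1 + 4 = 15.

15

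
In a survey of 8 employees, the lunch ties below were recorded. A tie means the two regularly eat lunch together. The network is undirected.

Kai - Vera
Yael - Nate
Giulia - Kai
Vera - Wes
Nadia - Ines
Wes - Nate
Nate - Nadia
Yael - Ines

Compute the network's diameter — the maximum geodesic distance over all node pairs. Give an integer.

6

Eccentricity of each node (its greatest distance to any other): Giulia:6, Ines:6, Kai:5, Nadia:5, Nate:4, Vera:4, Wes:3, Yael:5.
The maximum eccentricity is 6, realized for instance by the pair Ines–Giulia via Ines – Nadia – Nate – Wes – Vera – Kai – Giulia. So the diameter is 6.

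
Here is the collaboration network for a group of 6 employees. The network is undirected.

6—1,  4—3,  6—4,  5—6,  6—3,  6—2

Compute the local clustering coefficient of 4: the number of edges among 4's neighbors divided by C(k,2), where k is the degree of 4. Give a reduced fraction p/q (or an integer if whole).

4's neighbors: 3 and 6 (k = 2).
Possible neighbor pairs: C(2,2) = 1. Edges among them: 3–6 → e = 1.
Clustering(4) = 1/1.

1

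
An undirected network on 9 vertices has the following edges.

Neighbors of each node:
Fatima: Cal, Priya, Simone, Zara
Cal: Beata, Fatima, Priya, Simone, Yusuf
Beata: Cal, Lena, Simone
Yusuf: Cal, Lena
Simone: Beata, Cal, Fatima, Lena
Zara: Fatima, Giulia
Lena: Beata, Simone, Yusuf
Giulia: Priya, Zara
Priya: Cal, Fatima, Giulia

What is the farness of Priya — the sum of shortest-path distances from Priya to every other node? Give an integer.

Distances from Priya: Beata:2, Cal:1, Fatima:1, Giulia:1, Lena:3, Simone:2, Yusuf:2, Zara:2.
Sum = 2 + 1 + 1 + 1 + 3 + 2 + 2 + 2 = 14.

14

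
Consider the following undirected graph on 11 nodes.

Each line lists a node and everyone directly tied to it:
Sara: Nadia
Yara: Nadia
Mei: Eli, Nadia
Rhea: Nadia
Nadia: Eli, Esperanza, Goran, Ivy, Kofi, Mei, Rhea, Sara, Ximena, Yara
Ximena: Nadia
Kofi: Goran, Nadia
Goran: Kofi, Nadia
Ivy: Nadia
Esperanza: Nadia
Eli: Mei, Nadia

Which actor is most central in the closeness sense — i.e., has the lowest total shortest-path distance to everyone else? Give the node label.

Nadia

Farness (sum of distances to all others) for each node — Eli:18, Esperanza:19, Goran:18, Ivy:19, Kofi:18, Mei:18, Nadia:10, Rhea:19, Sara:19, Ximena:19, Yara:19.
The smallest farness is 10, for Nadia, so Nadia has the highest closeness.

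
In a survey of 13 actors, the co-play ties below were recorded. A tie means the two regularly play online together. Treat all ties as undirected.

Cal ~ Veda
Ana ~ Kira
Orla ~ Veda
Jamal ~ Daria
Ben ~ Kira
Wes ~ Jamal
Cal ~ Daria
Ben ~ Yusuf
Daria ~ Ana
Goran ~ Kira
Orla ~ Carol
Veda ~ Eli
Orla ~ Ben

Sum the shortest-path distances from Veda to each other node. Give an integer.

Distances from Veda: Ana:3, Ben:2, Cal:1, Carol:2, Daria:2, Eli:1, Goran:4, Jamal:3, Kira:3, Orla:1, Wes:4, Yusuf:3.
Sum = 3 + 2 + 1 + 2 + 2 + 1 + 4 + 3 + 3 + 1 + 4 + 3 = 29.

29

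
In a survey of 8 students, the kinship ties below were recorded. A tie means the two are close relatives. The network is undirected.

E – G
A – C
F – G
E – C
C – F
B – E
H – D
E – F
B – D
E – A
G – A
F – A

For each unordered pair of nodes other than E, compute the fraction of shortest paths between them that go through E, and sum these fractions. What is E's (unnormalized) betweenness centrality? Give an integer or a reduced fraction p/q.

Pairs whose geodesics pass through E — B–A: 1; B–G: 1; B–F: 1; B–C: 1; H–A: 1; H–G: 1; H–F: 1; H–C: 1; D–A: 1; D–G: 1; D–F: 1; D–C: 1; G–C: 1/3.
All other pairs contribute 0.
Summing the contributions gives betweenness(E) = 37/3.

37/3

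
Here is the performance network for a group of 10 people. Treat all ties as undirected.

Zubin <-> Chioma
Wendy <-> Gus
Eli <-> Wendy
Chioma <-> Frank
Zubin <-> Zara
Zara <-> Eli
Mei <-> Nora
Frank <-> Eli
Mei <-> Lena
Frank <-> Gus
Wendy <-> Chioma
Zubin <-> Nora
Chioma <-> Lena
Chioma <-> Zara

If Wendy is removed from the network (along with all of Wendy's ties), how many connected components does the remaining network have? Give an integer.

Wendy's neighbors (Chioma, Eli, and Gus) remain reachable from one another through other ties, so the rest of the network stays in one piece.

1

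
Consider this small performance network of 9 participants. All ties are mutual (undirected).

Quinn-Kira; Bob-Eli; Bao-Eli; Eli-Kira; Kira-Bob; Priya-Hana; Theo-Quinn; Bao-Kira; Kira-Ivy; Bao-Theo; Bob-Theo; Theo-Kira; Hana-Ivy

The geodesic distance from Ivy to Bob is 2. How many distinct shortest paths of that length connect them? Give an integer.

The shortest distance is 2, and the only length-2 path is Ivy–Kira–Bob. So there is exactly 1 shortest path.

1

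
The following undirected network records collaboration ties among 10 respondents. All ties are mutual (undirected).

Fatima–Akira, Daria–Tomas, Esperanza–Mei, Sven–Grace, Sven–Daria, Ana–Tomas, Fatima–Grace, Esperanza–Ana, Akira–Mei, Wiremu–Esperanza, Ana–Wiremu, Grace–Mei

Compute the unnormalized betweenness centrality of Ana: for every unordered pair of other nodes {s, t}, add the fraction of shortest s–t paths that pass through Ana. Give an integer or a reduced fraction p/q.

13/2

Pairs whose geodesics pass through Ana — Tomas–Akira: 1; Tomas–Mei: 1; Tomas–Esperanza: 1; Tomas–Wiremu: 1; Daria–Esperanza: 1; Daria–Wiremu: 1; Sven–Wiremu: 1/2.
All other pairs contribute 0.
Summing the contributions gives betweenness(Ana) = 13/2.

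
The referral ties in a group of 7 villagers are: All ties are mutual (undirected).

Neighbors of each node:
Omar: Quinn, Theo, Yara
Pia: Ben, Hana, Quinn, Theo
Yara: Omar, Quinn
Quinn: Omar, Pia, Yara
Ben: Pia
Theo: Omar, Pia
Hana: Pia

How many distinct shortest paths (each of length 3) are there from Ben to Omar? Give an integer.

2

The shortest distance is 3. The length-3 paths are: Ben–Pia–Quinn–Omar; Ben–Pia–Theo–Omar.
That gives 2 distinct shortest paths.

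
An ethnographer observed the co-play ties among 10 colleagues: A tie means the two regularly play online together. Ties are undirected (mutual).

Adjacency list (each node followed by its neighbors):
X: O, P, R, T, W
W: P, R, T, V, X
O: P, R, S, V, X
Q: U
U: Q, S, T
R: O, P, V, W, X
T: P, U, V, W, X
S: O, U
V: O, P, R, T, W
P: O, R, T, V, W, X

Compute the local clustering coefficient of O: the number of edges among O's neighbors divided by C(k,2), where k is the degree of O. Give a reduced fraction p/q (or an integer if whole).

1/2

O's neighbors: P, R, S, V, and X (k = 5).
Possible neighbor pairs: C(5,2) = 10. Edges among them: P–R, P–V, P–X, R–V, R–X → e = 5.
Clustering(O) = 5/10 = 1/2.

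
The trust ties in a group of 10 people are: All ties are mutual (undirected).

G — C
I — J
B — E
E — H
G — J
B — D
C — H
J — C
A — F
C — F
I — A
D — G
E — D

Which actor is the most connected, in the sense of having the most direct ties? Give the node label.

C

Degrees — A:2, B:2, C:4, D:3, E:3, F:2, G:3, H:2, I:2, J:3.
The maximum is 4, attained only by C.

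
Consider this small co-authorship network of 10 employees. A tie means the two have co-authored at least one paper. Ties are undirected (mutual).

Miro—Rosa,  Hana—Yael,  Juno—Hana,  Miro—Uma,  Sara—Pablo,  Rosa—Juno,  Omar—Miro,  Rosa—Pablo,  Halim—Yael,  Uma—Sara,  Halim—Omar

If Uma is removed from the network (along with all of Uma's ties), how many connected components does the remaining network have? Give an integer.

Uma's neighbors (Miro and Sara) remain reachable from one another through other ties, so the rest of the network stays in one piece.

1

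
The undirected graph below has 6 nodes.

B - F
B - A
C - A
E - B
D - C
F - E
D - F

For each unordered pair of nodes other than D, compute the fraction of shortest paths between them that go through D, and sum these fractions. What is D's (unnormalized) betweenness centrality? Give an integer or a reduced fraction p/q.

3/2

Pairs whose geodesics pass through D — C–E: 1/2; C–F: 1.
All other pairs contribute 0.
Summing the contributions gives betweenness(D) = 3/2.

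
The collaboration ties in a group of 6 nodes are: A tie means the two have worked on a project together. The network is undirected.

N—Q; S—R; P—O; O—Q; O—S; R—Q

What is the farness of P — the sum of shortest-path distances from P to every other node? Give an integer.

Distances from P: N:3, O:1, Q:2, R:3, S:2.
Sum = 3 + 1 + 2 + 3 + 2 = 11.

11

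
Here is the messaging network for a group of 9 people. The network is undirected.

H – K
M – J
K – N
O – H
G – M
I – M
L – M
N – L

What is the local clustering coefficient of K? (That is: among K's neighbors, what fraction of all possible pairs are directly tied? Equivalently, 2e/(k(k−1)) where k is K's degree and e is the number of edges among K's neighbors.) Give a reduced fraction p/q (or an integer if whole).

0

K's neighbors: H and N (k = 2).
Possible neighbor pairs: C(2,2) = 1. Edges among them: none → e = 0.
Clustering(K) = 0/1.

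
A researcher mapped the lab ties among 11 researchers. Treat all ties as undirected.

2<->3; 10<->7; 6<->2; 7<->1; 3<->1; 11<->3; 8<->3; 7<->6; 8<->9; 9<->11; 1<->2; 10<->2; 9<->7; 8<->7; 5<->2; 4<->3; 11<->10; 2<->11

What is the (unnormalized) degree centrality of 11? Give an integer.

4

11 is directly tied to 2, 3, 9, and 10. That is 4 neighbors, so the degree of 11 is 4.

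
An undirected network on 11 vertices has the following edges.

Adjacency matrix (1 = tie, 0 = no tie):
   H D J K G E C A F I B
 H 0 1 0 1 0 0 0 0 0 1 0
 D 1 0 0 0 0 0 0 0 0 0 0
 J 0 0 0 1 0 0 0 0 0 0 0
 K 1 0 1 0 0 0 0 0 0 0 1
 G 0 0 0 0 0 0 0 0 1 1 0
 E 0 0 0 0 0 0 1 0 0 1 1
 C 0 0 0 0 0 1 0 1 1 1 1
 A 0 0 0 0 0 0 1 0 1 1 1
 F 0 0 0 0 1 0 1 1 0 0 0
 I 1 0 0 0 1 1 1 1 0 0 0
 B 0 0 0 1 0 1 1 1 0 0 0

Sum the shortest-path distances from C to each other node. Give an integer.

Distances from C: A:1, B:1, D:3, E:1, F:1, G:2, H:2, I:1, J:3, K:2.
Sum = 1 + 1 + 3 + 1 + 1 + 2 + 2 + 1 + 3 + 2 = 17.

17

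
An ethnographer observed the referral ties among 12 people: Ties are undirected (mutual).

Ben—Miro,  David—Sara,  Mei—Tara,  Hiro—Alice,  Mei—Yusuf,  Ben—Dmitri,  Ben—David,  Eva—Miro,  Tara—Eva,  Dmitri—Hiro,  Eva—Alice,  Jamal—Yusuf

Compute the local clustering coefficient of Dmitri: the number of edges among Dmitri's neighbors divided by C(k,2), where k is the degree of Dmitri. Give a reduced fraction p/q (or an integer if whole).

Dmitri's neighbors: Ben and Hiro (k = 2).
Possible neighbor pairs: C(2,2) = 1. Edges among them: none → e = 0.
Clustering(Dmitri) = 0/1.

0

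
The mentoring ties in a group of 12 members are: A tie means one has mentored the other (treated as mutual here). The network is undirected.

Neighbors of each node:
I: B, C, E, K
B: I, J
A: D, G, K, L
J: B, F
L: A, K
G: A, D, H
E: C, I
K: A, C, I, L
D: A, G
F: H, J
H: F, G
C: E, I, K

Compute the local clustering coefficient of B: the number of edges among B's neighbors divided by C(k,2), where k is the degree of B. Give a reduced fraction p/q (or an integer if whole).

B's neighbors: I and J (k = 2).
Possible neighbor pairs: C(2,2) = 1. Edges among them: none → e = 0.
Clustering(B) = 0/1.

0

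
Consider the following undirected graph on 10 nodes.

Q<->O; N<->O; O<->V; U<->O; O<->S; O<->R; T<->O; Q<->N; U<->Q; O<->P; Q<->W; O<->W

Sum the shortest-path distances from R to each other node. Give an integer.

17

Distances from R: N:2, O:1, P:2, Q:2, S:2, T:2, U:2, V:2, W:2.
Sum = 2 + 1 + 2 + 2 + 2 + 2 + 2 + 2 + 2 = 17.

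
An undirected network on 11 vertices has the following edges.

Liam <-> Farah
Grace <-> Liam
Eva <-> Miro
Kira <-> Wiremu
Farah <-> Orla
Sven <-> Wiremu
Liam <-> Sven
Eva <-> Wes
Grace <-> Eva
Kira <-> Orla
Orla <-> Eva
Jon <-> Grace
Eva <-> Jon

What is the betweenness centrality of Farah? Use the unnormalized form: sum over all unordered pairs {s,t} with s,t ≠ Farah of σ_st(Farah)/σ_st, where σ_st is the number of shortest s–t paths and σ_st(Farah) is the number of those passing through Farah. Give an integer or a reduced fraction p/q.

Pairs whose geodesics pass through Farah — Liam–Kira: 1/2; Liam–Orla: 1; Sven–Orla: 1/2.
All other pairs contribute 0.
Summing the contributions gives betweenness(Farah) = 2.

2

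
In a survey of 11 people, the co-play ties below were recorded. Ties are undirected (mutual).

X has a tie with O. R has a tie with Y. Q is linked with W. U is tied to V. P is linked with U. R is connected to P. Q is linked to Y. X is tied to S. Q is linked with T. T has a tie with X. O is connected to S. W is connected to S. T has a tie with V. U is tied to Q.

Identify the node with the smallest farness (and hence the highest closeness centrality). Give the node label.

Q

Farness (sum of distances to all others) for each node — O:30, P:27, Q:17, R:28, S:24, T:19, U:21, V:23, W:21, X:23, Y:23.
The smallest farness is 17, for Q, so Q has the highest closeness.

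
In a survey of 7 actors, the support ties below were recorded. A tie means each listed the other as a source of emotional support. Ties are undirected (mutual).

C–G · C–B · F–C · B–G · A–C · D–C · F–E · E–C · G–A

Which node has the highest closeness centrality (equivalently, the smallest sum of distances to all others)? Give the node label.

C

Farness (sum of distances to all others) for each node — A:10, B:10, C:6, D:11, E:10, F:10, G:9.
The smallest farness is 6, for C, so C has the highest closeness.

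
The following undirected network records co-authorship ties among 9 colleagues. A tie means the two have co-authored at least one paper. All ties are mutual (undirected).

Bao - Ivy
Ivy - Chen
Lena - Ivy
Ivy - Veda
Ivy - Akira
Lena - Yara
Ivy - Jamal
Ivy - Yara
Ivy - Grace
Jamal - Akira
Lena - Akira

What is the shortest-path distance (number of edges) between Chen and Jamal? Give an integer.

2

One shortest route is Chen – Ivy – Jamal, which uses 2 edges, and Chen and Jamal are not directly tied, so nothing shorter exists. So d(Chen,Jamal) = 2.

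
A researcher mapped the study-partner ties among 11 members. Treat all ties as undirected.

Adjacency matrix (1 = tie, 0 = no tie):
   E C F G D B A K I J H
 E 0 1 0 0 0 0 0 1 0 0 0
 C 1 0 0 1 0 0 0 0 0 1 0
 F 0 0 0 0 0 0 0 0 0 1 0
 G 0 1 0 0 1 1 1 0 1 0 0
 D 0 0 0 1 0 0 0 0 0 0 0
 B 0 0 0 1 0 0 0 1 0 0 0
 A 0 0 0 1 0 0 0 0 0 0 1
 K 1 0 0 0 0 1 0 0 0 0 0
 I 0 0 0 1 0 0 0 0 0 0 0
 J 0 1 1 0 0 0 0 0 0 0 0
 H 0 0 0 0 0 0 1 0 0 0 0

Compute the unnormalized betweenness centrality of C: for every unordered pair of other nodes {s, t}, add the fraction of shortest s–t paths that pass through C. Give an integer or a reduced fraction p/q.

21

Pairs whose geodesics pass through C — E–F: 1; E–G: 1; E–D: 1; E–A: 1; E–I: 1; E–J: 1; E–H: 1; F–G: 1; F–D: 1; F–B: 1; F–A: 1; F–K: 1; F–I: 1; F–H: 1 … (+7 more pairs).
All other pairs contribute 0.
Summing the contributions gives betweenness(C) = 21.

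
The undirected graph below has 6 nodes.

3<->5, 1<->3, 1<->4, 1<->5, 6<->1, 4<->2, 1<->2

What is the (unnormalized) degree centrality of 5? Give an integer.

5 is directly tied to 1 and 3. That is 2 neighbors, so the degree of 5 is 2.

2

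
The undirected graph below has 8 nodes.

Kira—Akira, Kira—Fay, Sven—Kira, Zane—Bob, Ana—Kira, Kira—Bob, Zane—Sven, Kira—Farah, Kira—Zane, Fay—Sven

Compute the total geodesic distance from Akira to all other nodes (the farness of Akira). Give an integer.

13

Distances from Akira: Ana:2, Bob:2, Farah:2, Fay:2, Kira:1, Sven:2, Zane:2.
Sum = 2 + 2 + 2 + 2 + 1 + 2 + 2 = 13.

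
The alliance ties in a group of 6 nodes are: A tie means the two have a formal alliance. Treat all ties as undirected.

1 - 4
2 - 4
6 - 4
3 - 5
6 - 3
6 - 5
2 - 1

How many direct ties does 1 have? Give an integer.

1 is directly tied to 2 and 4. That is 2 neighbors, so the degree of 1 is 2.

2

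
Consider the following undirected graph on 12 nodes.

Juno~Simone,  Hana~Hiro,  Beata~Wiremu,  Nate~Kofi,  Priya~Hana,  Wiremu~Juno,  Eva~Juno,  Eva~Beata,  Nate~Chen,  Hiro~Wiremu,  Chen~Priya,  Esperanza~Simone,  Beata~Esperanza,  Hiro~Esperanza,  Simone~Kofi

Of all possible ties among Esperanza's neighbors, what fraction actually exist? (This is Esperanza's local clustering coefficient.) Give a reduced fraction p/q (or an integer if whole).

Esperanza's neighbors: Beata, Hiro, and Simone (k = 3).
Possible neighbor pairs: C(3,2) = 3. Edges among them: none → e = 0.
Clustering(Esperanza) = 0/3 = 0.

0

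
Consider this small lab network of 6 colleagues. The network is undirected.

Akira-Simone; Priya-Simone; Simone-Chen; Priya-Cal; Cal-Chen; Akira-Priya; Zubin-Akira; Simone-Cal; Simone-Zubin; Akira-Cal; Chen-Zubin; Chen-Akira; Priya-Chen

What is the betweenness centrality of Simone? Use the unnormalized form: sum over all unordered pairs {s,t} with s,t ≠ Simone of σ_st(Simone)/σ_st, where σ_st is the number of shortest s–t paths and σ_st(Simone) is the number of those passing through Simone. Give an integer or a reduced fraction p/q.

2/3

Pairs whose geodesics pass through Simone — Zubin–Cal: 1/3; Zubin–Priya: 1/3.
All other pairs contribute 0.
Summing the contributions gives betweenness(Simone) = 2/3.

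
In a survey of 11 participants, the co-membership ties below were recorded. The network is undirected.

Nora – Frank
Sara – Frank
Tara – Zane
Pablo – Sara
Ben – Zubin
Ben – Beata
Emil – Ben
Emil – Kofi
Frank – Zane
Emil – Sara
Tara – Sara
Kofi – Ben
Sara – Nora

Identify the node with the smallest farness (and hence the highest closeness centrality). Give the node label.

Sara

Farness (sum of distances to all others) for each node — Beata:31, Ben:22, Emil:18, Frank:23, Kofi:24, Nora:24, Pablo:26, Sara:17, Tara:24, Zane:30, Zubin:31.
The smallest farness is 17, for Sara, so Sara has the highest closeness.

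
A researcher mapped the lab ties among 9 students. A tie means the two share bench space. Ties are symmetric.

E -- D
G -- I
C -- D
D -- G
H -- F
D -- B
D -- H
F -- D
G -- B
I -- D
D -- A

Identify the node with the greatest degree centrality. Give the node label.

D

Degrees — A:1, B:2, C:1, D:8, E:1, F:2, G:3, H:2, I:2.
The maximum is 8, attained only by D.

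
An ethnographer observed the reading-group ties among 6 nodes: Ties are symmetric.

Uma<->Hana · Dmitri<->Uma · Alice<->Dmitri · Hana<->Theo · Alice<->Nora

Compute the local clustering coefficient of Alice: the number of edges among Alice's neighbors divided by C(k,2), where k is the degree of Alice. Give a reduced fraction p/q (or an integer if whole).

0

Alice's neighbors: Dmitri and Nora (k = 2).
Possible neighbor pairs: C(2,2) = 1. Edges among them: none → e = 0.
Clustering(Alice) = 0/1.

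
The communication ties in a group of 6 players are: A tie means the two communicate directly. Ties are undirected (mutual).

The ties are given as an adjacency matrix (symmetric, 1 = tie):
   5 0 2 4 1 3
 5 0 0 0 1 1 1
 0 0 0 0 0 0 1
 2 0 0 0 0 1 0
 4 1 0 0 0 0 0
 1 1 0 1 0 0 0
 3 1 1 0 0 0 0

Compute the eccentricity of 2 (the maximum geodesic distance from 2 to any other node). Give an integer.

4

Distances from 2: 0:4, 1:1, 3:3, 4:3, 5:2.
The largest is 4 (to 0), so the eccentricity of 2 is 4.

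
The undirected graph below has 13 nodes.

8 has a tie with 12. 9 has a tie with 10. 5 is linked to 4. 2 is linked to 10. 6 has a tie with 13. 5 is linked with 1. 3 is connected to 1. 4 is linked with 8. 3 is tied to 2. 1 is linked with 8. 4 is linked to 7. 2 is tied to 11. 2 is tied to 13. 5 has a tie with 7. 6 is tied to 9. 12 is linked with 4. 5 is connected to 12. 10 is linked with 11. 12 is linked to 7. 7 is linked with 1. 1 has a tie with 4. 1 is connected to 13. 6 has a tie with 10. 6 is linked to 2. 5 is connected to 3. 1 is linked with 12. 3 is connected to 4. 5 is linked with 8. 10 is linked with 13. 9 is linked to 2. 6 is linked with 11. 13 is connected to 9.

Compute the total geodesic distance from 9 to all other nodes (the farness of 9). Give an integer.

25

Distances from 9: 1:2, 2:1, 3:2, 4:3, 5:3, 6:1, 7:3, 8:3, 10:1, 11:2, 12:3, 13:1.
Sum = 2 + 1 + 2 + 3 + 3 + 1 + 3 + 3 + 1 + 2 + 3 + 1 = 25.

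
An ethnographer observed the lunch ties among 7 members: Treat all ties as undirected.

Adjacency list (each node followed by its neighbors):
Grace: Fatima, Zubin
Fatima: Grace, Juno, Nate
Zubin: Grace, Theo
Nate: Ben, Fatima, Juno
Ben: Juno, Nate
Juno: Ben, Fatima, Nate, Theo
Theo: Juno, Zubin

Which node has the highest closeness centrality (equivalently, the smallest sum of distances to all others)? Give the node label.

Juno

Farness (sum of distances to all others) for each node — Ben:12, Fatima:9, Grace:11, Juno:8, Nate:10, Theo:10, Zubin:12.
The smallest farness is 8, for Juno, so Juno has the highest closeness.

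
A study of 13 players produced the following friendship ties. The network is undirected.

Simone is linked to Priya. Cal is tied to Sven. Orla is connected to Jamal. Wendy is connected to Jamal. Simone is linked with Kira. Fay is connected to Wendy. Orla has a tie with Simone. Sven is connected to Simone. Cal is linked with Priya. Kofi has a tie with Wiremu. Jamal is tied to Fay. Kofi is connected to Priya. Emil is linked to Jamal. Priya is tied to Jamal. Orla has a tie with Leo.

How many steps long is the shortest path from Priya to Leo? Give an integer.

One shortest route is Priya – Jamal – Orla – Leo, which uses 3 edges, and at distance 2 from Priya we only reach {Emil, Fay, Kira, Orla, Sven, Wendy, Wiremu}, which does not include Leo. So d(Priya,Leo) = 3.

3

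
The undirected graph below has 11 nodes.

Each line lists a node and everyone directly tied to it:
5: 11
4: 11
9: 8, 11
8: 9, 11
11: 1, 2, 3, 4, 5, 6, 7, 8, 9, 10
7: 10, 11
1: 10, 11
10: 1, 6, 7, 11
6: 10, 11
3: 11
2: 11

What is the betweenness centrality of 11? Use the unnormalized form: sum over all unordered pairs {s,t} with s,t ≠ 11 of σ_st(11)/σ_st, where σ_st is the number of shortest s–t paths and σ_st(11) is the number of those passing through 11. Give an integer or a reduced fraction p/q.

79/2

Pairs whose geodesics pass through 11 — 5–9: 1; 5–4: 1; 5–10: 1; 5–6: 1; 5–8: 1; 5–7: 1; 5–1: 1; 5–3: 1; 5–2: 1; 9–4: 1; 9–10: 1; 9–6: 1; 9–7: 1; 9–1: 1 … (+27 more pairs).
All other pairs contribute 0.
Summing the contributions gives betweenness(11) = 79/2.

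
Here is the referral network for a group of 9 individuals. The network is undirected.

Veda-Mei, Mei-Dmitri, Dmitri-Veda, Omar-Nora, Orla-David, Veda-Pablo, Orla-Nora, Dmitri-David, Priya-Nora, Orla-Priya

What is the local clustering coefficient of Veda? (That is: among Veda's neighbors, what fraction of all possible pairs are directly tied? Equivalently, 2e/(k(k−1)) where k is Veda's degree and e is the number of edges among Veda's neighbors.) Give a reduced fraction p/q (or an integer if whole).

1/3

Veda's neighbors: Dmitri, Mei, and Pablo (k = 3).
Possible neighbor pairs: C(3,2) = 3. Edges among them: Dmitri–Mei → e = 1.
Clustering(Veda) = 1/3.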